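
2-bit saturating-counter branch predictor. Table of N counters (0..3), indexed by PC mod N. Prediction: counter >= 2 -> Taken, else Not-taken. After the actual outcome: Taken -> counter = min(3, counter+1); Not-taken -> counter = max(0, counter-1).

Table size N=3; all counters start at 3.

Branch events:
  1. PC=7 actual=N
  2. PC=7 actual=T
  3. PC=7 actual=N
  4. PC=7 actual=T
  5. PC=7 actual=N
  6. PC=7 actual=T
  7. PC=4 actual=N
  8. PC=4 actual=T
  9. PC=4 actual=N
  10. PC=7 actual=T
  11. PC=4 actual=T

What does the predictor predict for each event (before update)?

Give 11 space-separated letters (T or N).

Ev 1: PC=7 idx=1 pred=T actual=N -> ctr[1]=2
Ev 2: PC=7 idx=1 pred=T actual=T -> ctr[1]=3
Ev 3: PC=7 idx=1 pred=T actual=N -> ctr[1]=2
Ev 4: PC=7 idx=1 pred=T actual=T -> ctr[1]=3
Ev 5: PC=7 idx=1 pred=T actual=N -> ctr[1]=2
Ev 6: PC=7 idx=1 pred=T actual=T -> ctr[1]=3
Ev 7: PC=4 idx=1 pred=T actual=N -> ctr[1]=2
Ev 8: PC=4 idx=1 pred=T actual=T -> ctr[1]=3
Ev 9: PC=4 idx=1 pred=T actual=N -> ctr[1]=2
Ev 10: PC=7 idx=1 pred=T actual=T -> ctr[1]=3
Ev 11: PC=4 idx=1 pred=T actual=T -> ctr[1]=3

Answer: T T T T T T T T T T T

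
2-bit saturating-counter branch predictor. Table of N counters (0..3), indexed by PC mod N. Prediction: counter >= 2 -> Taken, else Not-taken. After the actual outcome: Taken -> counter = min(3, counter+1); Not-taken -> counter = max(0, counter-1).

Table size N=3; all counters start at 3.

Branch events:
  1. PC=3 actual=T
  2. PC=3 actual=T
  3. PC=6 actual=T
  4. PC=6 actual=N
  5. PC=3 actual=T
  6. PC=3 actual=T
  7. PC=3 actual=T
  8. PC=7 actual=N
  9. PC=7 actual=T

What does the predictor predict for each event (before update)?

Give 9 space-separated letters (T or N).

Ev 1: PC=3 idx=0 pred=T actual=T -> ctr[0]=3
Ev 2: PC=3 idx=0 pred=T actual=T -> ctr[0]=3
Ev 3: PC=6 idx=0 pred=T actual=T -> ctr[0]=3
Ev 4: PC=6 idx=0 pred=T actual=N -> ctr[0]=2
Ev 5: PC=3 idx=0 pred=T actual=T -> ctr[0]=3
Ev 6: PC=3 idx=0 pred=T actual=T -> ctr[0]=3
Ev 7: PC=3 idx=0 pred=T actual=T -> ctr[0]=3
Ev 8: PC=7 idx=1 pred=T actual=N -> ctr[1]=2
Ev 9: PC=7 idx=1 pred=T actual=T -> ctr[1]=3

Answer: T T T T T T T T T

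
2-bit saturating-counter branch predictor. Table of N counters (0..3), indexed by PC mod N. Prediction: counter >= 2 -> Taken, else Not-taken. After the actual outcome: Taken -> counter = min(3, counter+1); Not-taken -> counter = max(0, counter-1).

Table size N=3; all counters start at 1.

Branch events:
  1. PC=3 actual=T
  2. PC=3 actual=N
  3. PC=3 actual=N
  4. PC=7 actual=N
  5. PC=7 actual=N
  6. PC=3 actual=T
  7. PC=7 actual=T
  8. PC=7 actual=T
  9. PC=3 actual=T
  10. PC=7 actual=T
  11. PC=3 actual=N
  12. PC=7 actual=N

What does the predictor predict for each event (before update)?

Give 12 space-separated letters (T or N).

Ev 1: PC=3 idx=0 pred=N actual=T -> ctr[0]=2
Ev 2: PC=3 idx=0 pred=T actual=N -> ctr[0]=1
Ev 3: PC=3 idx=0 pred=N actual=N -> ctr[0]=0
Ev 4: PC=7 idx=1 pred=N actual=N -> ctr[1]=0
Ev 5: PC=7 idx=1 pred=N actual=N -> ctr[1]=0
Ev 6: PC=3 idx=0 pred=N actual=T -> ctr[0]=1
Ev 7: PC=7 idx=1 pred=N actual=T -> ctr[1]=1
Ev 8: PC=7 idx=1 pred=N actual=T -> ctr[1]=2
Ev 9: PC=3 idx=0 pred=N actual=T -> ctr[0]=2
Ev 10: PC=7 idx=1 pred=T actual=T -> ctr[1]=3
Ev 11: PC=3 idx=0 pred=T actual=N -> ctr[0]=1
Ev 12: PC=7 idx=1 pred=T actual=N -> ctr[1]=2

Answer: N T N N N N N N N T T T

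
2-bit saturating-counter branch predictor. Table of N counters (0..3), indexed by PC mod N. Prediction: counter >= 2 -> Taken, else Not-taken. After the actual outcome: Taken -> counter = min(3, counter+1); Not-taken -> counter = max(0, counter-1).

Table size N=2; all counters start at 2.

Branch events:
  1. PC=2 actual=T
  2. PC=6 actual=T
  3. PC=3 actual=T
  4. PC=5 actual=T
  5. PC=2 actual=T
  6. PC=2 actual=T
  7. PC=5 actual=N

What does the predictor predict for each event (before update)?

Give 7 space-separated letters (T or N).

Answer: T T T T T T T

Derivation:
Ev 1: PC=2 idx=0 pred=T actual=T -> ctr[0]=3
Ev 2: PC=6 idx=0 pred=T actual=T -> ctr[0]=3
Ev 3: PC=3 idx=1 pred=T actual=T -> ctr[1]=3
Ev 4: PC=5 idx=1 pred=T actual=T -> ctr[1]=3
Ev 5: PC=2 idx=0 pred=T actual=T -> ctr[0]=3
Ev 6: PC=2 idx=0 pred=T actual=T -> ctr[0]=3
Ev 7: PC=5 idx=1 pred=T actual=N -> ctr[1]=2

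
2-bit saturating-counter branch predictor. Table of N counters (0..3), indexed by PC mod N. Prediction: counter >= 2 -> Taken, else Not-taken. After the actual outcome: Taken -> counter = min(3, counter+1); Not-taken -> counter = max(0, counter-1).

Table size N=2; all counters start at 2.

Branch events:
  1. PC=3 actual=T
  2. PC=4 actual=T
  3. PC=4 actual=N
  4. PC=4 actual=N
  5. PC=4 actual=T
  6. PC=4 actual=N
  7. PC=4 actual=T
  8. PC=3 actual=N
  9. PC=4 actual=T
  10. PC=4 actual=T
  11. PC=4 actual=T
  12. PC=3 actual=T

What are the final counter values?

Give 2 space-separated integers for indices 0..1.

Ev 1: PC=3 idx=1 pred=T actual=T -> ctr[1]=3
Ev 2: PC=4 idx=0 pred=T actual=T -> ctr[0]=3
Ev 3: PC=4 idx=0 pred=T actual=N -> ctr[0]=2
Ev 4: PC=4 idx=0 pred=T actual=N -> ctr[0]=1
Ev 5: PC=4 idx=0 pred=N actual=T -> ctr[0]=2
Ev 6: PC=4 idx=0 pred=T actual=N -> ctr[0]=1
Ev 7: PC=4 idx=0 pred=N actual=T -> ctr[0]=2
Ev 8: PC=3 idx=1 pred=T actual=N -> ctr[1]=2
Ev 9: PC=4 idx=0 pred=T actual=T -> ctr[0]=3
Ev 10: PC=4 idx=0 pred=T actual=T -> ctr[0]=3
Ev 11: PC=4 idx=0 pred=T actual=T -> ctr[0]=3
Ev 12: PC=3 idx=1 pred=T actual=T -> ctr[1]=3

Answer: 3 3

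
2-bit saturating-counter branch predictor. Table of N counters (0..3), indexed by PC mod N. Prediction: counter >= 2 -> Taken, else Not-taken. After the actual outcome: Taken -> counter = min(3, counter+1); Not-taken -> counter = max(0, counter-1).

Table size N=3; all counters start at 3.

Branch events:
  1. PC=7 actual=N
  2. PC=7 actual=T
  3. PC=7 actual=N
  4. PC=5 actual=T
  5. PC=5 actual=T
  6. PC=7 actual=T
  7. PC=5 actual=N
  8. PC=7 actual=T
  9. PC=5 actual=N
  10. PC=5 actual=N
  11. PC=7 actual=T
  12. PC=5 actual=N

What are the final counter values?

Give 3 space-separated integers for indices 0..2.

Answer: 3 3 0

Derivation:
Ev 1: PC=7 idx=1 pred=T actual=N -> ctr[1]=2
Ev 2: PC=7 idx=1 pred=T actual=T -> ctr[1]=3
Ev 3: PC=7 idx=1 pred=T actual=N -> ctr[1]=2
Ev 4: PC=5 idx=2 pred=T actual=T -> ctr[2]=3
Ev 5: PC=5 idx=2 pred=T actual=T -> ctr[2]=3
Ev 6: PC=7 idx=1 pred=T actual=T -> ctr[1]=3
Ev 7: PC=5 idx=2 pred=T actual=N -> ctr[2]=2
Ev 8: PC=7 idx=1 pred=T actual=T -> ctr[1]=3
Ev 9: PC=5 idx=2 pred=T actual=N -> ctr[2]=1
Ev 10: PC=5 idx=2 pred=N actual=N -> ctr[2]=0
Ev 11: PC=7 idx=1 pred=T actual=T -> ctr[1]=3
Ev 12: PC=5 idx=2 pred=N actual=N -> ctr[2]=0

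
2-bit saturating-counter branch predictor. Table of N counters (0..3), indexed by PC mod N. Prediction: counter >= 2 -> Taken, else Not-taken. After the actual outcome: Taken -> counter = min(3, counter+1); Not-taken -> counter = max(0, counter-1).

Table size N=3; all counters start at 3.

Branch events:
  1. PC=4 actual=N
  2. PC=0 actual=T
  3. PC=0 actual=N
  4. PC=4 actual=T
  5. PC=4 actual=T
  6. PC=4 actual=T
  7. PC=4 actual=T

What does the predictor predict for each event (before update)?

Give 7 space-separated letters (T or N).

Answer: T T T T T T T

Derivation:
Ev 1: PC=4 idx=1 pred=T actual=N -> ctr[1]=2
Ev 2: PC=0 idx=0 pred=T actual=T -> ctr[0]=3
Ev 3: PC=0 idx=0 pred=T actual=N -> ctr[0]=2
Ev 4: PC=4 idx=1 pred=T actual=T -> ctr[1]=3
Ev 5: PC=4 idx=1 pred=T actual=T -> ctr[1]=3
Ev 6: PC=4 idx=1 pred=T actual=T -> ctr[1]=3
Ev 7: PC=4 idx=1 pred=T actual=T -> ctr[1]=3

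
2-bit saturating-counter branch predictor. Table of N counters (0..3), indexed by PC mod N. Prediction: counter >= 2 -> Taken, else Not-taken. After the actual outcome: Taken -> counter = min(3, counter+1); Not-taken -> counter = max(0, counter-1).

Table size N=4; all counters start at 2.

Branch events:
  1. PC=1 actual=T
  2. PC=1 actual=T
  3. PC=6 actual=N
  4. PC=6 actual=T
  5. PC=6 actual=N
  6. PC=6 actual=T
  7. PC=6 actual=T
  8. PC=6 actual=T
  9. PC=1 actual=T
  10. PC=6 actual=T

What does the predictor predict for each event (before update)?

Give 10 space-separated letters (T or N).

Answer: T T T N T N T T T T

Derivation:
Ev 1: PC=1 idx=1 pred=T actual=T -> ctr[1]=3
Ev 2: PC=1 idx=1 pred=T actual=T -> ctr[1]=3
Ev 3: PC=6 idx=2 pred=T actual=N -> ctr[2]=1
Ev 4: PC=6 idx=2 pred=N actual=T -> ctr[2]=2
Ev 5: PC=6 idx=2 pred=T actual=N -> ctr[2]=1
Ev 6: PC=6 idx=2 pred=N actual=T -> ctr[2]=2
Ev 7: PC=6 idx=2 pred=T actual=T -> ctr[2]=3
Ev 8: PC=6 idx=2 pred=T actual=T -> ctr[2]=3
Ev 9: PC=1 idx=1 pred=T actual=T -> ctr[1]=3
Ev 10: PC=6 idx=2 pred=T actual=T -> ctr[2]=3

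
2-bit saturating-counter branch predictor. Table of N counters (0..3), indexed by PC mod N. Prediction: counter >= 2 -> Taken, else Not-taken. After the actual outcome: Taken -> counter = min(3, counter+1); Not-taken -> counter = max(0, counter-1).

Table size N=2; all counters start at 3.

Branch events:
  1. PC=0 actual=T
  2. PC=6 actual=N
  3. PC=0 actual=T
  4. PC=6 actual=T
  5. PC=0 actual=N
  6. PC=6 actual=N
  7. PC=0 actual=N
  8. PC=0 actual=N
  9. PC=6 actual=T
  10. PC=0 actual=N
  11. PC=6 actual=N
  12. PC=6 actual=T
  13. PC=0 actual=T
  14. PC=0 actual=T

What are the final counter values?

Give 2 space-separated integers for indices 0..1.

Ev 1: PC=0 idx=0 pred=T actual=T -> ctr[0]=3
Ev 2: PC=6 idx=0 pred=T actual=N -> ctr[0]=2
Ev 3: PC=0 idx=0 pred=T actual=T -> ctr[0]=3
Ev 4: PC=6 idx=0 pred=T actual=T -> ctr[0]=3
Ev 5: PC=0 idx=0 pred=T actual=N -> ctr[0]=2
Ev 6: PC=6 idx=0 pred=T actual=N -> ctr[0]=1
Ev 7: PC=0 idx=0 pred=N actual=N -> ctr[0]=0
Ev 8: PC=0 idx=0 pred=N actual=N -> ctr[0]=0
Ev 9: PC=6 idx=0 pred=N actual=T -> ctr[0]=1
Ev 10: PC=0 idx=0 pred=N actual=N -> ctr[0]=0
Ev 11: PC=6 idx=0 pred=N actual=N -> ctr[0]=0
Ev 12: PC=6 idx=0 pred=N actual=T -> ctr[0]=1
Ev 13: PC=0 idx=0 pred=N actual=T -> ctr[0]=2
Ev 14: PC=0 idx=0 pred=T actual=T -> ctr[0]=3

Answer: 3 3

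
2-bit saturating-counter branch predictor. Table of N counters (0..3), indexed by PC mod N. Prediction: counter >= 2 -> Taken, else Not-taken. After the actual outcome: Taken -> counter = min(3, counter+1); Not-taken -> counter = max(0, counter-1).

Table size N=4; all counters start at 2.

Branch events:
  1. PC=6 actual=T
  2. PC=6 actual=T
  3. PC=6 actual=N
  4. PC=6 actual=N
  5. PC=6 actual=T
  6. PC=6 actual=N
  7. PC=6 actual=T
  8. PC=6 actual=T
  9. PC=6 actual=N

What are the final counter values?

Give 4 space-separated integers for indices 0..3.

Answer: 2 2 2 2

Derivation:
Ev 1: PC=6 idx=2 pred=T actual=T -> ctr[2]=3
Ev 2: PC=6 idx=2 pred=T actual=T -> ctr[2]=3
Ev 3: PC=6 idx=2 pred=T actual=N -> ctr[2]=2
Ev 4: PC=6 idx=2 pred=T actual=N -> ctr[2]=1
Ev 5: PC=6 idx=2 pred=N actual=T -> ctr[2]=2
Ev 6: PC=6 idx=2 pred=T actual=N -> ctr[2]=1
Ev 7: PC=6 idx=2 pred=N actual=T -> ctr[2]=2
Ev 8: PC=6 idx=2 pred=T actual=T -> ctr[2]=3
Ev 9: PC=6 idx=2 pred=T actual=N -> ctr[2]=2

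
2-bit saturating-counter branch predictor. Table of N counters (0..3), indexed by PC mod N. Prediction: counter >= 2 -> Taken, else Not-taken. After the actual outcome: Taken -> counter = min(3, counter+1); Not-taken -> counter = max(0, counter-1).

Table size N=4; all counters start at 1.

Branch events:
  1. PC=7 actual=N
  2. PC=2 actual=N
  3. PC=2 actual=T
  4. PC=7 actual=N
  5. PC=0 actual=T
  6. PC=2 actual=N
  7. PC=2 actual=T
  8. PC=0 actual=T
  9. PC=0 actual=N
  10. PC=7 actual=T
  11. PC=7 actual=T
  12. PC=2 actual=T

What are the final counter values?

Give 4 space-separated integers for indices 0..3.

Answer: 2 1 2 2

Derivation:
Ev 1: PC=7 idx=3 pred=N actual=N -> ctr[3]=0
Ev 2: PC=2 idx=2 pred=N actual=N -> ctr[2]=0
Ev 3: PC=2 idx=2 pred=N actual=T -> ctr[2]=1
Ev 4: PC=7 idx=3 pred=N actual=N -> ctr[3]=0
Ev 5: PC=0 idx=0 pred=N actual=T -> ctr[0]=2
Ev 6: PC=2 idx=2 pred=N actual=N -> ctr[2]=0
Ev 7: PC=2 idx=2 pred=N actual=T -> ctr[2]=1
Ev 8: PC=0 idx=0 pred=T actual=T -> ctr[0]=3
Ev 9: PC=0 idx=0 pred=T actual=N -> ctr[0]=2
Ev 10: PC=7 idx=3 pred=N actual=T -> ctr[3]=1
Ev 11: PC=7 idx=3 pred=N actual=T -> ctr[3]=2
Ev 12: PC=2 idx=2 pred=N actual=T -> ctr[2]=2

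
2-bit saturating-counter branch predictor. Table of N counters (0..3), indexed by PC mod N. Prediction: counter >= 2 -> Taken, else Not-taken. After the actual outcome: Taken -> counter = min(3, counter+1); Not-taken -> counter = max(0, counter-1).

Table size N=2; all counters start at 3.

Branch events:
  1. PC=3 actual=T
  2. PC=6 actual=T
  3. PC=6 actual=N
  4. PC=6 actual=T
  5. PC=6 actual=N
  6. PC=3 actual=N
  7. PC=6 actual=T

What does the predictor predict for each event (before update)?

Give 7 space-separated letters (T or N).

Ev 1: PC=3 idx=1 pred=T actual=T -> ctr[1]=3
Ev 2: PC=6 idx=0 pred=T actual=T -> ctr[0]=3
Ev 3: PC=6 idx=0 pred=T actual=N -> ctr[0]=2
Ev 4: PC=6 idx=0 pred=T actual=T -> ctr[0]=3
Ev 5: PC=6 idx=0 pred=T actual=N -> ctr[0]=2
Ev 6: PC=3 idx=1 pred=T actual=N -> ctr[1]=2
Ev 7: PC=6 idx=0 pred=T actual=T -> ctr[0]=3

Answer: T T T T T T T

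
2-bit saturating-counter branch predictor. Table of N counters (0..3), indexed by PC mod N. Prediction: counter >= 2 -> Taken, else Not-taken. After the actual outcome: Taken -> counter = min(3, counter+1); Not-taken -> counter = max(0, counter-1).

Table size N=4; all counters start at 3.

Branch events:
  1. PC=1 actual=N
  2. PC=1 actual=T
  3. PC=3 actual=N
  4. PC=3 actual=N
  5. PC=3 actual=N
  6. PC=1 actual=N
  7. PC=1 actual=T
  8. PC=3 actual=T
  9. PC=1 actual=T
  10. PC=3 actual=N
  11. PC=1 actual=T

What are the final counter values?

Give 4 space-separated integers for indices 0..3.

Ev 1: PC=1 idx=1 pred=T actual=N -> ctr[1]=2
Ev 2: PC=1 idx=1 pred=T actual=T -> ctr[1]=3
Ev 3: PC=3 idx=3 pred=T actual=N -> ctr[3]=2
Ev 4: PC=3 idx=3 pred=T actual=N -> ctr[3]=1
Ev 5: PC=3 idx=3 pred=N actual=N -> ctr[3]=0
Ev 6: PC=1 idx=1 pred=T actual=N -> ctr[1]=2
Ev 7: PC=1 idx=1 pred=T actual=T -> ctr[1]=3
Ev 8: PC=3 idx=3 pred=N actual=T -> ctr[3]=1
Ev 9: PC=1 idx=1 pred=T actual=T -> ctr[1]=3
Ev 10: PC=3 idx=3 pred=N actual=N -> ctr[3]=0
Ev 11: PC=1 idx=1 pred=T actual=T -> ctr[1]=3

Answer: 3 3 3 0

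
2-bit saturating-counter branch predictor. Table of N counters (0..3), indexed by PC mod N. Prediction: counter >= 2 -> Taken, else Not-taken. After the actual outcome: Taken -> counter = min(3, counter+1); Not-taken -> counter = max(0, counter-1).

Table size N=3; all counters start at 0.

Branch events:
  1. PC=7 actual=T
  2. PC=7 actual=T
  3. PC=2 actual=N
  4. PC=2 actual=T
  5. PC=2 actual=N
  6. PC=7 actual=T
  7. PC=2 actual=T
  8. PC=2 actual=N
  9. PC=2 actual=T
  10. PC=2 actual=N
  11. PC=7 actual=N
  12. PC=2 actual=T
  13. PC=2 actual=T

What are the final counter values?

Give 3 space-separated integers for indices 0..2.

Answer: 0 2 2

Derivation:
Ev 1: PC=7 idx=1 pred=N actual=T -> ctr[1]=1
Ev 2: PC=7 idx=1 pred=N actual=T -> ctr[1]=2
Ev 3: PC=2 idx=2 pred=N actual=N -> ctr[2]=0
Ev 4: PC=2 idx=2 pred=N actual=T -> ctr[2]=1
Ev 5: PC=2 idx=2 pred=N actual=N -> ctr[2]=0
Ev 6: PC=7 idx=1 pred=T actual=T -> ctr[1]=3
Ev 7: PC=2 idx=2 pred=N actual=T -> ctr[2]=1
Ev 8: PC=2 idx=2 pred=N actual=N -> ctr[2]=0
Ev 9: PC=2 idx=2 pred=N actual=T -> ctr[2]=1
Ev 10: PC=2 idx=2 pred=N actual=N -> ctr[2]=0
Ev 11: PC=7 idx=1 pred=T actual=N -> ctr[1]=2
Ev 12: PC=2 idx=2 pred=N actual=T -> ctr[2]=1
Ev 13: PC=2 idx=2 pred=N actual=T -> ctr[2]=2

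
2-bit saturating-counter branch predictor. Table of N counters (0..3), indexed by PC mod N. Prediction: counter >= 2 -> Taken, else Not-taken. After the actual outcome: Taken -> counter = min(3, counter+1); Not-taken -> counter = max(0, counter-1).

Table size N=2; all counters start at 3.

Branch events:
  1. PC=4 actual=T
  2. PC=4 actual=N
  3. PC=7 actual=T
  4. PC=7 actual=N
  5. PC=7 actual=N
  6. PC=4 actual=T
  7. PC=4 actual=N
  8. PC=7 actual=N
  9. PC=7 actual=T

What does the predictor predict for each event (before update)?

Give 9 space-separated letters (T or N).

Ev 1: PC=4 idx=0 pred=T actual=T -> ctr[0]=3
Ev 2: PC=4 idx=0 pred=T actual=N -> ctr[0]=2
Ev 3: PC=7 idx=1 pred=T actual=T -> ctr[1]=3
Ev 4: PC=7 idx=1 pred=T actual=N -> ctr[1]=2
Ev 5: PC=7 idx=1 pred=T actual=N -> ctr[1]=1
Ev 6: PC=4 idx=0 pred=T actual=T -> ctr[0]=3
Ev 7: PC=4 idx=0 pred=T actual=N -> ctr[0]=2
Ev 8: PC=7 idx=1 pred=N actual=N -> ctr[1]=0
Ev 9: PC=7 idx=1 pred=N actual=T -> ctr[1]=1

Answer: T T T T T T T N N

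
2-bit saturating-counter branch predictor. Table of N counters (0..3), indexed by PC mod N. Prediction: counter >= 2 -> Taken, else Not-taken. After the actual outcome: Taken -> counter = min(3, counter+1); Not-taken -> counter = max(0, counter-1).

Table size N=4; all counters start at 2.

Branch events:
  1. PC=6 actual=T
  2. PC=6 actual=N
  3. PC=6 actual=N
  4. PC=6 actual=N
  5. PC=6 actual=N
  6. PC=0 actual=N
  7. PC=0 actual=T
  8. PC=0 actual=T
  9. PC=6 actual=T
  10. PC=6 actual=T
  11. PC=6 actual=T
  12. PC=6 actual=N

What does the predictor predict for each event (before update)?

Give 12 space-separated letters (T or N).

Ev 1: PC=6 idx=2 pred=T actual=T -> ctr[2]=3
Ev 2: PC=6 idx=2 pred=T actual=N -> ctr[2]=2
Ev 3: PC=6 idx=2 pred=T actual=N -> ctr[2]=1
Ev 4: PC=6 idx=2 pred=N actual=N -> ctr[2]=0
Ev 5: PC=6 idx=2 pred=N actual=N -> ctr[2]=0
Ev 6: PC=0 idx=0 pred=T actual=N -> ctr[0]=1
Ev 7: PC=0 idx=0 pred=N actual=T -> ctr[0]=2
Ev 8: PC=0 idx=0 pred=T actual=T -> ctr[0]=3
Ev 9: PC=6 idx=2 pred=N actual=T -> ctr[2]=1
Ev 10: PC=6 idx=2 pred=N actual=T -> ctr[2]=2
Ev 11: PC=6 idx=2 pred=T actual=T -> ctr[2]=3
Ev 12: PC=6 idx=2 pred=T actual=N -> ctr[2]=2

Answer: T T T N N T N T N N T T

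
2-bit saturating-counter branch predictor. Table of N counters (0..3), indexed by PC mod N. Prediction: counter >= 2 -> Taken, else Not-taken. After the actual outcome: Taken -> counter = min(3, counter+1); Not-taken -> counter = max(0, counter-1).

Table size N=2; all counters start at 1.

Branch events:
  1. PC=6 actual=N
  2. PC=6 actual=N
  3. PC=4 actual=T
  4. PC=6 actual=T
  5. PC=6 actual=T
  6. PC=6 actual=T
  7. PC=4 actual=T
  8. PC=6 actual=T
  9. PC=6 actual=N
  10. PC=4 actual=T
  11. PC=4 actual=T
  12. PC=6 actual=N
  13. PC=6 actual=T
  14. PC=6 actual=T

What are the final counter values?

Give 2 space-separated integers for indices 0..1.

Ev 1: PC=6 idx=0 pred=N actual=N -> ctr[0]=0
Ev 2: PC=6 idx=0 pred=N actual=N -> ctr[0]=0
Ev 3: PC=4 idx=0 pred=N actual=T -> ctr[0]=1
Ev 4: PC=6 idx=0 pred=N actual=T -> ctr[0]=2
Ev 5: PC=6 idx=0 pred=T actual=T -> ctr[0]=3
Ev 6: PC=6 idx=0 pred=T actual=T -> ctr[0]=3
Ev 7: PC=4 idx=0 pred=T actual=T -> ctr[0]=3
Ev 8: PC=6 idx=0 pred=T actual=T -> ctr[0]=3
Ev 9: PC=6 idx=0 pred=T actual=N -> ctr[0]=2
Ev 10: PC=4 idx=0 pred=T actual=T -> ctr[0]=3
Ev 11: PC=4 idx=0 pred=T actual=T -> ctr[0]=3
Ev 12: PC=6 idx=0 pred=T actual=N -> ctr[0]=2
Ev 13: PC=6 idx=0 pred=T actual=T -> ctr[0]=3
Ev 14: PC=6 idx=0 pred=T actual=T -> ctr[0]=3

Answer: 3 1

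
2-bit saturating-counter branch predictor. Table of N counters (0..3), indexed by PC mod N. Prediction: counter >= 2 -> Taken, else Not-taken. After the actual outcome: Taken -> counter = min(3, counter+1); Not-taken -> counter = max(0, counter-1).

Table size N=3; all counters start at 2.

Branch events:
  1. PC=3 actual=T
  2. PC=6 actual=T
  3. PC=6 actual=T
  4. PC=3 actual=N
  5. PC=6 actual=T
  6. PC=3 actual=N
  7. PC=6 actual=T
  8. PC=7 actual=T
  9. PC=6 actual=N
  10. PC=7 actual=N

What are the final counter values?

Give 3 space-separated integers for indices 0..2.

Answer: 2 2 2

Derivation:
Ev 1: PC=3 idx=0 pred=T actual=T -> ctr[0]=3
Ev 2: PC=6 idx=0 pred=T actual=T -> ctr[0]=3
Ev 3: PC=6 idx=0 pred=T actual=T -> ctr[0]=3
Ev 4: PC=3 idx=0 pred=T actual=N -> ctr[0]=2
Ev 5: PC=6 idx=0 pred=T actual=T -> ctr[0]=3
Ev 6: PC=3 idx=0 pred=T actual=N -> ctr[0]=2
Ev 7: PC=6 idx=0 pred=T actual=T -> ctr[0]=3
Ev 8: PC=7 idx=1 pred=T actual=T -> ctr[1]=3
Ev 9: PC=6 idx=0 pred=T actual=N -> ctr[0]=2
Ev 10: PC=7 idx=1 pred=T actual=N -> ctr[1]=2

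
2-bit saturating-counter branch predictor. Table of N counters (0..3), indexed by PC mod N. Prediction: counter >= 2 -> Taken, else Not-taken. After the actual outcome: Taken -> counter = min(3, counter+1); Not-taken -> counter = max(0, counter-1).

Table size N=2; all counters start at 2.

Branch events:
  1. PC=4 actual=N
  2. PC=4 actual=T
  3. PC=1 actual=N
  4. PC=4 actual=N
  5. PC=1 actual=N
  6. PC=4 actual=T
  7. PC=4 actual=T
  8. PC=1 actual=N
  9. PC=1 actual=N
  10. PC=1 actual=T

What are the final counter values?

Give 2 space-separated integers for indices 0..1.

Ev 1: PC=4 idx=0 pred=T actual=N -> ctr[0]=1
Ev 2: PC=4 idx=0 pred=N actual=T -> ctr[0]=2
Ev 3: PC=1 idx=1 pred=T actual=N -> ctr[1]=1
Ev 4: PC=4 idx=0 pred=T actual=N -> ctr[0]=1
Ev 5: PC=1 idx=1 pred=N actual=N -> ctr[1]=0
Ev 6: PC=4 idx=0 pred=N actual=T -> ctr[0]=2
Ev 7: PC=4 idx=0 pred=T actual=T -> ctr[0]=3
Ev 8: PC=1 idx=1 pred=N actual=N -> ctr[1]=0
Ev 9: PC=1 idx=1 pred=N actual=N -> ctr[1]=0
Ev 10: PC=1 idx=1 pred=N actual=T -> ctr[1]=1

Answer: 3 1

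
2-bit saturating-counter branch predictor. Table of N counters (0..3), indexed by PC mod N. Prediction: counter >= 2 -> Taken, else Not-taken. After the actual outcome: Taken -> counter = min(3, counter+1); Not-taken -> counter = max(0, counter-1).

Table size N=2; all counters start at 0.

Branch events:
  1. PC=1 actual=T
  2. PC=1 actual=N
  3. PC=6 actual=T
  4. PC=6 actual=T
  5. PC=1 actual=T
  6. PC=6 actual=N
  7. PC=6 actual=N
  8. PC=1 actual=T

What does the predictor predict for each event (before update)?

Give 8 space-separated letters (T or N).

Ev 1: PC=1 idx=1 pred=N actual=T -> ctr[1]=1
Ev 2: PC=1 idx=1 pred=N actual=N -> ctr[1]=0
Ev 3: PC=6 idx=0 pred=N actual=T -> ctr[0]=1
Ev 4: PC=6 idx=0 pred=N actual=T -> ctr[0]=2
Ev 5: PC=1 idx=1 pred=N actual=T -> ctr[1]=1
Ev 6: PC=6 idx=0 pred=T actual=N -> ctr[0]=1
Ev 7: PC=6 idx=0 pred=N actual=N -> ctr[0]=0
Ev 8: PC=1 idx=1 pred=N actual=T -> ctr[1]=2

Answer: N N N N N T N N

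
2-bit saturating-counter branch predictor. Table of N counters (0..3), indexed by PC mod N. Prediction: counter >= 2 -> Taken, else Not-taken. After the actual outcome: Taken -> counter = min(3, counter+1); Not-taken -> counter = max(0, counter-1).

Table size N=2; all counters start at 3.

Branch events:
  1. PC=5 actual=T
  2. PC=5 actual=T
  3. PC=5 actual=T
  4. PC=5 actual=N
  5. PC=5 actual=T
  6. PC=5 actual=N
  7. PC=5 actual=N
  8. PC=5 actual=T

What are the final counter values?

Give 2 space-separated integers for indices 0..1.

Ev 1: PC=5 idx=1 pred=T actual=T -> ctr[1]=3
Ev 2: PC=5 idx=1 pred=T actual=T -> ctr[1]=3
Ev 3: PC=5 idx=1 pred=T actual=T -> ctr[1]=3
Ev 4: PC=5 idx=1 pred=T actual=N -> ctr[1]=2
Ev 5: PC=5 idx=1 pred=T actual=T -> ctr[1]=3
Ev 6: PC=5 idx=1 pred=T actual=N -> ctr[1]=2
Ev 7: PC=5 idx=1 pred=T actual=N -> ctr[1]=1
Ev 8: PC=5 idx=1 pred=N actual=T -> ctr[1]=2

Answer: 3 2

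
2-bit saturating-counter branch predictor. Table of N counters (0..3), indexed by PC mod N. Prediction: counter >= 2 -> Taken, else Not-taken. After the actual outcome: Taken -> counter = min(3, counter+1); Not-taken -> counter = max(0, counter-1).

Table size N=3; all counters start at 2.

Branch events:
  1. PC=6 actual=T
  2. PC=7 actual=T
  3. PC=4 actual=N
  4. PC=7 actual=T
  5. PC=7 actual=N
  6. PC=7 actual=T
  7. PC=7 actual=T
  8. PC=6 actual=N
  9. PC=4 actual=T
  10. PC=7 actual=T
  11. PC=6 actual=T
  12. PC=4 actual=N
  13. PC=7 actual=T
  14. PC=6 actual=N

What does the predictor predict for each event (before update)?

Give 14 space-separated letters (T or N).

Answer: T T T T T T T T T T T T T T

Derivation:
Ev 1: PC=6 idx=0 pred=T actual=T -> ctr[0]=3
Ev 2: PC=7 idx=1 pred=T actual=T -> ctr[1]=3
Ev 3: PC=4 idx=1 pred=T actual=N -> ctr[1]=2
Ev 4: PC=7 idx=1 pred=T actual=T -> ctr[1]=3
Ev 5: PC=7 idx=1 pred=T actual=N -> ctr[1]=2
Ev 6: PC=7 idx=1 pred=T actual=T -> ctr[1]=3
Ev 7: PC=7 idx=1 pred=T actual=T -> ctr[1]=3
Ev 8: PC=6 idx=0 pred=T actual=N -> ctr[0]=2
Ev 9: PC=4 idx=1 pred=T actual=T -> ctr[1]=3
Ev 10: PC=7 idx=1 pred=T actual=T -> ctr[1]=3
Ev 11: PC=6 idx=0 pred=T actual=T -> ctr[0]=3
Ev 12: PC=4 idx=1 pred=T actual=N -> ctr[1]=2
Ev 13: PC=7 idx=1 pred=T actual=T -> ctr[1]=3
Ev 14: PC=6 idx=0 pred=T actual=N -> ctr[0]=2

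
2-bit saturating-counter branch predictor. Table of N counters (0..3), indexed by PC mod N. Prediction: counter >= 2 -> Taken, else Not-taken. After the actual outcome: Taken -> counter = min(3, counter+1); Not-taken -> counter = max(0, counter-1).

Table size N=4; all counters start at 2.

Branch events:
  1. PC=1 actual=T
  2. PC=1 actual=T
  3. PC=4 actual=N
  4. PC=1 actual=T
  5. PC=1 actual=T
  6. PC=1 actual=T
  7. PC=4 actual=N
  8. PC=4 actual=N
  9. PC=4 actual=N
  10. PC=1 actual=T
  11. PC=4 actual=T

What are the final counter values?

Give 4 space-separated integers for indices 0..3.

Answer: 1 3 2 2

Derivation:
Ev 1: PC=1 idx=1 pred=T actual=T -> ctr[1]=3
Ev 2: PC=1 idx=1 pred=T actual=T -> ctr[1]=3
Ev 3: PC=4 idx=0 pred=T actual=N -> ctr[0]=1
Ev 4: PC=1 idx=1 pred=T actual=T -> ctr[1]=3
Ev 5: PC=1 idx=1 pred=T actual=T -> ctr[1]=3
Ev 6: PC=1 idx=1 pred=T actual=T -> ctr[1]=3
Ev 7: PC=4 idx=0 pred=N actual=N -> ctr[0]=0
Ev 8: PC=4 idx=0 pred=N actual=N -> ctr[0]=0
Ev 9: PC=4 idx=0 pred=N actual=N -> ctr[0]=0
Ev 10: PC=1 idx=1 pred=T actual=T -> ctr[1]=3
Ev 11: PC=4 idx=0 pred=N actual=T -> ctr[0]=1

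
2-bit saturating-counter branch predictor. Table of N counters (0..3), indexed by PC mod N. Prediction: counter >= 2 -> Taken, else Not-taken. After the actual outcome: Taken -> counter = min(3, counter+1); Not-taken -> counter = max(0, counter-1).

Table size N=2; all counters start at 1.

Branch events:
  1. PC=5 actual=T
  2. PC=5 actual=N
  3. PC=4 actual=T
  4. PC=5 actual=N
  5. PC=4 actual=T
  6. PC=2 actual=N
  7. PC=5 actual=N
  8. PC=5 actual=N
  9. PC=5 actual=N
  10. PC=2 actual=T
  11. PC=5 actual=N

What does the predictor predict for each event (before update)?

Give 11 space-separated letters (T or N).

Answer: N T N N T T N N N T N

Derivation:
Ev 1: PC=5 idx=1 pred=N actual=T -> ctr[1]=2
Ev 2: PC=5 idx=1 pred=T actual=N -> ctr[1]=1
Ev 3: PC=4 idx=0 pred=N actual=T -> ctr[0]=2
Ev 4: PC=5 idx=1 pred=N actual=N -> ctr[1]=0
Ev 5: PC=4 idx=0 pred=T actual=T -> ctr[0]=3
Ev 6: PC=2 idx=0 pred=T actual=N -> ctr[0]=2
Ev 7: PC=5 idx=1 pred=N actual=N -> ctr[1]=0
Ev 8: PC=5 idx=1 pred=N actual=N -> ctr[1]=0
Ev 9: PC=5 idx=1 pred=N actual=N -> ctr[1]=0
Ev 10: PC=2 idx=0 pred=T actual=T -> ctr[0]=3
Ev 11: PC=5 idx=1 pred=N actual=N -> ctr[1]=0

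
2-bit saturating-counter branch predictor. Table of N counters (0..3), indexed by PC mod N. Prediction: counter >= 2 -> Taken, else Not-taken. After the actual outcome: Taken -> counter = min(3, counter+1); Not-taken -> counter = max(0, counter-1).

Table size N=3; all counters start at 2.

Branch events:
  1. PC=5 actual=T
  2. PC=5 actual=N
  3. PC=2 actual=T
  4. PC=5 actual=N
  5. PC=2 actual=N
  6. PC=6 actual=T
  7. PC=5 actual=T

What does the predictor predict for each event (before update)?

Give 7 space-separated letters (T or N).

Answer: T T T T T T N

Derivation:
Ev 1: PC=5 idx=2 pred=T actual=T -> ctr[2]=3
Ev 2: PC=5 idx=2 pred=T actual=N -> ctr[2]=2
Ev 3: PC=2 idx=2 pred=T actual=T -> ctr[2]=3
Ev 4: PC=5 idx=2 pred=T actual=N -> ctr[2]=2
Ev 5: PC=2 idx=2 pred=T actual=N -> ctr[2]=1
Ev 6: PC=6 idx=0 pred=T actual=T -> ctr[0]=3
Ev 7: PC=5 idx=2 pred=N actual=T -> ctr[2]=2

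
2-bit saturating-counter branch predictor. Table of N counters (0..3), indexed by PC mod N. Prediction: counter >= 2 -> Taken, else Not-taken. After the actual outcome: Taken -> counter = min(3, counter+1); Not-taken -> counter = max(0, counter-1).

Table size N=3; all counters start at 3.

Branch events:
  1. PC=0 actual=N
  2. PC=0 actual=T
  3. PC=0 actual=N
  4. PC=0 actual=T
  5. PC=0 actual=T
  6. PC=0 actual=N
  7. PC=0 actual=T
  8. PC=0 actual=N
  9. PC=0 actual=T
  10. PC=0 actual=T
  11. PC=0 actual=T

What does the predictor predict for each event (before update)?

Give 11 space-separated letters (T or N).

Answer: T T T T T T T T T T T

Derivation:
Ev 1: PC=0 idx=0 pred=T actual=N -> ctr[0]=2
Ev 2: PC=0 idx=0 pred=T actual=T -> ctr[0]=3
Ev 3: PC=0 idx=0 pred=T actual=N -> ctr[0]=2
Ev 4: PC=0 idx=0 pred=T actual=T -> ctr[0]=3
Ev 5: PC=0 idx=0 pred=T actual=T -> ctr[0]=3
Ev 6: PC=0 idx=0 pred=T actual=N -> ctr[0]=2
Ev 7: PC=0 idx=0 pred=T actual=T -> ctr[0]=3
Ev 8: PC=0 idx=0 pred=T actual=N -> ctr[0]=2
Ev 9: PC=0 idx=0 pred=T actual=T -> ctr[0]=3
Ev 10: PC=0 idx=0 pred=T actual=T -> ctr[0]=3
Ev 11: PC=0 idx=0 pred=T actual=T -> ctr[0]=3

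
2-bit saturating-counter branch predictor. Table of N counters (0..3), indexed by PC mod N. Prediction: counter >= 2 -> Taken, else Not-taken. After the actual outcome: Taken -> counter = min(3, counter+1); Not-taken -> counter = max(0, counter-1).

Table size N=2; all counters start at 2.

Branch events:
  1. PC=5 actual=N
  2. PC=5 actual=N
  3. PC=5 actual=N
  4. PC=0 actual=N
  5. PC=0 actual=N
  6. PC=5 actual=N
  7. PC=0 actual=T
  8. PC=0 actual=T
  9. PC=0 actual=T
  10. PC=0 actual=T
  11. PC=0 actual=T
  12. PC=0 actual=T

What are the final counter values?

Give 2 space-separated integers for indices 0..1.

Ev 1: PC=5 idx=1 pred=T actual=N -> ctr[1]=1
Ev 2: PC=5 idx=1 pred=N actual=N -> ctr[1]=0
Ev 3: PC=5 idx=1 pred=N actual=N -> ctr[1]=0
Ev 4: PC=0 idx=0 pred=T actual=N -> ctr[0]=1
Ev 5: PC=0 idx=0 pred=N actual=N -> ctr[0]=0
Ev 6: PC=5 idx=1 pred=N actual=N -> ctr[1]=0
Ev 7: PC=0 idx=0 pred=N actual=T -> ctr[0]=1
Ev 8: PC=0 idx=0 pred=N actual=T -> ctr[0]=2
Ev 9: PC=0 idx=0 pred=T actual=T -> ctr[0]=3
Ev 10: PC=0 idx=0 pred=T actual=T -> ctr[0]=3
Ev 11: PC=0 idx=0 pred=T actual=T -> ctr[0]=3
Ev 12: PC=0 idx=0 pred=T actual=T -> ctr[0]=3

Answer: 3 0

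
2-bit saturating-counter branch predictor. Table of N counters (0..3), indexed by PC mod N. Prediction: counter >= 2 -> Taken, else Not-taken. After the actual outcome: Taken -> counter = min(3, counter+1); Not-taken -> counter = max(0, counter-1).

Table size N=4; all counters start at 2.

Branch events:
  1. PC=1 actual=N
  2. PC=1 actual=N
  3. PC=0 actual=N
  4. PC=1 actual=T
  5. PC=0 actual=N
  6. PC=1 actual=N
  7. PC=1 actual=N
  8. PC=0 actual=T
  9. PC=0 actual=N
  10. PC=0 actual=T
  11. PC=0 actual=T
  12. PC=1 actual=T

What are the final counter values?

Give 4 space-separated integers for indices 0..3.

Ev 1: PC=1 idx=1 pred=T actual=N -> ctr[1]=1
Ev 2: PC=1 idx=1 pred=N actual=N -> ctr[1]=0
Ev 3: PC=0 idx=0 pred=T actual=N -> ctr[0]=1
Ev 4: PC=1 idx=1 pred=N actual=T -> ctr[1]=1
Ev 5: PC=0 idx=0 pred=N actual=N -> ctr[0]=0
Ev 6: PC=1 idx=1 pred=N actual=N -> ctr[1]=0
Ev 7: PC=1 idx=1 pred=N actual=N -> ctr[1]=0
Ev 8: PC=0 idx=0 pred=N actual=T -> ctr[0]=1
Ev 9: PC=0 idx=0 pred=N actual=N -> ctr[0]=0
Ev 10: PC=0 idx=0 pred=N actual=T -> ctr[0]=1
Ev 11: PC=0 idx=0 pred=N actual=T -> ctr[0]=2
Ev 12: PC=1 idx=1 pred=N actual=T -> ctr[1]=1

Answer: 2 1 2 2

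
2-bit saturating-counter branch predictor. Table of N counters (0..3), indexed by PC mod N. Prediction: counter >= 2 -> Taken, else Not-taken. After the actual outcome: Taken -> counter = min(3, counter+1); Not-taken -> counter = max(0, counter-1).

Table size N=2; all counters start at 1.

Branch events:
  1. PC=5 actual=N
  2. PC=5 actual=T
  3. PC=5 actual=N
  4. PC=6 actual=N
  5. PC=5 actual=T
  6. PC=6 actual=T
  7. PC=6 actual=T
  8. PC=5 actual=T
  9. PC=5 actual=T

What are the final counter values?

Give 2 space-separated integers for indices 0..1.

Answer: 2 3

Derivation:
Ev 1: PC=5 idx=1 pred=N actual=N -> ctr[1]=0
Ev 2: PC=5 idx=1 pred=N actual=T -> ctr[1]=1
Ev 3: PC=5 idx=1 pred=N actual=N -> ctr[1]=0
Ev 4: PC=6 idx=0 pred=N actual=N -> ctr[0]=0
Ev 5: PC=5 idx=1 pred=N actual=T -> ctr[1]=1
Ev 6: PC=6 idx=0 pred=N actual=T -> ctr[0]=1
Ev 7: PC=6 idx=0 pred=N actual=T -> ctr[0]=2
Ev 8: PC=5 idx=1 pred=N actual=T -> ctr[1]=2
Ev 9: PC=5 idx=1 pred=T actual=T -> ctr[1]=3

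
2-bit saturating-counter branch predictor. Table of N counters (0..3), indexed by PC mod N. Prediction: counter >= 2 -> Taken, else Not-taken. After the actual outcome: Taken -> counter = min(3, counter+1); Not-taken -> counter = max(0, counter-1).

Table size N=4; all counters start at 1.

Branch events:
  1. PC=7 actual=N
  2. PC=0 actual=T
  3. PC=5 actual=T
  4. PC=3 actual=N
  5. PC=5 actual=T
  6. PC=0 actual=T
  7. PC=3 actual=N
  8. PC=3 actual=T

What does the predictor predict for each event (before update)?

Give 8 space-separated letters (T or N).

Ev 1: PC=7 idx=3 pred=N actual=N -> ctr[3]=0
Ev 2: PC=0 idx=0 pred=N actual=T -> ctr[0]=2
Ev 3: PC=5 idx=1 pred=N actual=T -> ctr[1]=2
Ev 4: PC=3 idx=3 pred=N actual=N -> ctr[3]=0
Ev 5: PC=5 idx=1 pred=T actual=T -> ctr[1]=3
Ev 6: PC=0 idx=0 pred=T actual=T -> ctr[0]=3
Ev 7: PC=3 idx=3 pred=N actual=N -> ctr[3]=0
Ev 8: PC=3 idx=3 pred=N actual=T -> ctr[3]=1

Answer: N N N N T T N N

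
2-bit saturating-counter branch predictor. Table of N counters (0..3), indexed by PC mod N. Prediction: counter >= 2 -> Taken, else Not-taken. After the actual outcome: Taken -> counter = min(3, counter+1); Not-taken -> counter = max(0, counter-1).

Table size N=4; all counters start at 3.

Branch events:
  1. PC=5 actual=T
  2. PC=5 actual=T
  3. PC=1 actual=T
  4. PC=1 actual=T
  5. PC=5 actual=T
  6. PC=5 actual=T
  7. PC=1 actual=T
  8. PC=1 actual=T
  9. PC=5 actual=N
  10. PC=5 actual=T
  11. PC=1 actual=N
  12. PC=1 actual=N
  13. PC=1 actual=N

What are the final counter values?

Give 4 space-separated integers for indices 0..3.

Answer: 3 0 3 3

Derivation:
Ev 1: PC=5 idx=1 pred=T actual=T -> ctr[1]=3
Ev 2: PC=5 idx=1 pred=T actual=T -> ctr[1]=3
Ev 3: PC=1 idx=1 pred=T actual=T -> ctr[1]=3
Ev 4: PC=1 idx=1 pred=T actual=T -> ctr[1]=3
Ev 5: PC=5 idx=1 pred=T actual=T -> ctr[1]=3
Ev 6: PC=5 idx=1 pred=T actual=T -> ctr[1]=3
Ev 7: PC=1 idx=1 pred=T actual=T -> ctr[1]=3
Ev 8: PC=1 idx=1 pred=T actual=T -> ctr[1]=3
Ev 9: PC=5 idx=1 pred=T actual=N -> ctr[1]=2
Ev 10: PC=5 idx=1 pred=T actual=T -> ctr[1]=3
Ev 11: PC=1 idx=1 pred=T actual=N -> ctr[1]=2
Ev 12: PC=1 idx=1 pred=T actual=N -> ctr[1]=1
Ev 13: PC=1 idx=1 pred=N actual=N -> ctr[1]=0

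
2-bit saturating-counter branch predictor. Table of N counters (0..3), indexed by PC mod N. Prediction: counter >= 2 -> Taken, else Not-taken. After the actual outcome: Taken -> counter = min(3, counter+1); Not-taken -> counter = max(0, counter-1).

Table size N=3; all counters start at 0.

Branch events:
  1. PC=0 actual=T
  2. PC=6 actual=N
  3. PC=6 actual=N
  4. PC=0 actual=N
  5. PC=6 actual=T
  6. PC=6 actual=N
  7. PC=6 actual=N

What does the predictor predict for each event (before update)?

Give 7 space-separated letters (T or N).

Answer: N N N N N N N

Derivation:
Ev 1: PC=0 idx=0 pred=N actual=T -> ctr[0]=1
Ev 2: PC=6 idx=0 pred=N actual=N -> ctr[0]=0
Ev 3: PC=6 idx=0 pred=N actual=N -> ctr[0]=0
Ev 4: PC=0 idx=0 pred=N actual=N -> ctr[0]=0
Ev 5: PC=6 idx=0 pred=N actual=T -> ctr[0]=1
Ev 6: PC=6 idx=0 pred=N actual=N -> ctr[0]=0
Ev 7: PC=6 idx=0 pred=N actual=N -> ctr[0]=0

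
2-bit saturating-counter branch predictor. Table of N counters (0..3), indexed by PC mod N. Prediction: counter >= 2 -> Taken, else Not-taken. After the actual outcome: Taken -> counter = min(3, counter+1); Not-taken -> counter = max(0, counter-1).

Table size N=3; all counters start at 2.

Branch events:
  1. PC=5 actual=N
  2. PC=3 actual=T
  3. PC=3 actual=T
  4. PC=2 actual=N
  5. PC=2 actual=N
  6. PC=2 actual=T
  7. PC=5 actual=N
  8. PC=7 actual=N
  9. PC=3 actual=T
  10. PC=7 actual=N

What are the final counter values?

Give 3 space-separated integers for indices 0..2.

Ev 1: PC=5 idx=2 pred=T actual=N -> ctr[2]=1
Ev 2: PC=3 idx=0 pred=T actual=T -> ctr[0]=3
Ev 3: PC=3 idx=0 pred=T actual=T -> ctr[0]=3
Ev 4: PC=2 idx=2 pred=N actual=N -> ctr[2]=0
Ev 5: PC=2 idx=2 pred=N actual=N -> ctr[2]=0
Ev 6: PC=2 idx=2 pred=N actual=T -> ctr[2]=1
Ev 7: PC=5 idx=2 pred=N actual=N -> ctr[2]=0
Ev 8: PC=7 idx=1 pred=T actual=N -> ctr[1]=1
Ev 9: PC=3 idx=0 pred=T actual=T -> ctr[0]=3
Ev 10: PC=7 idx=1 pred=N actual=N -> ctr[1]=0

Answer: 3 0 0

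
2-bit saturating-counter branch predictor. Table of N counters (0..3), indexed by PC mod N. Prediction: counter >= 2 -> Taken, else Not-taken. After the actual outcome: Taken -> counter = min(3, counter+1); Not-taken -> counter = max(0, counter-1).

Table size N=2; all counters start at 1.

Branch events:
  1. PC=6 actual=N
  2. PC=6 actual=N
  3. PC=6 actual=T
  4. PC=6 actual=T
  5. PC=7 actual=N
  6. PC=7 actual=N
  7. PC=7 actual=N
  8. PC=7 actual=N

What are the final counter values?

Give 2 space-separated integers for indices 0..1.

Answer: 2 0

Derivation:
Ev 1: PC=6 idx=0 pred=N actual=N -> ctr[0]=0
Ev 2: PC=6 idx=0 pred=N actual=N -> ctr[0]=0
Ev 3: PC=6 idx=0 pred=N actual=T -> ctr[0]=1
Ev 4: PC=6 idx=0 pred=N actual=T -> ctr[0]=2
Ev 5: PC=7 idx=1 pred=N actual=N -> ctr[1]=0
Ev 6: PC=7 idx=1 pred=N actual=N -> ctr[1]=0
Ev 7: PC=7 idx=1 pred=N actual=N -> ctr[1]=0
Ev 8: PC=7 idx=1 pred=N actual=N -> ctr[1]=0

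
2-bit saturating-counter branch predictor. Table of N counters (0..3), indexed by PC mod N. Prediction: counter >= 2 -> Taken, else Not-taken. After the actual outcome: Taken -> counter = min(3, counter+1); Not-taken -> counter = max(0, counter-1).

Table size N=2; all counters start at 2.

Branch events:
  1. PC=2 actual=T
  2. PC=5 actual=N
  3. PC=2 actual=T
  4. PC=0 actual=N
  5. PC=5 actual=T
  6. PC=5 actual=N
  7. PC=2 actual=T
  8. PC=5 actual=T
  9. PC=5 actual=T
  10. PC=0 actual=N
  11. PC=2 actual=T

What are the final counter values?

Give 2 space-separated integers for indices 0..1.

Ev 1: PC=2 idx=0 pred=T actual=T -> ctr[0]=3
Ev 2: PC=5 idx=1 pred=T actual=N -> ctr[1]=1
Ev 3: PC=2 idx=0 pred=T actual=T -> ctr[0]=3
Ev 4: PC=0 idx=0 pred=T actual=N -> ctr[0]=2
Ev 5: PC=5 idx=1 pred=N actual=T -> ctr[1]=2
Ev 6: PC=5 idx=1 pred=T actual=N -> ctr[1]=1
Ev 7: PC=2 idx=0 pred=T actual=T -> ctr[0]=3
Ev 8: PC=5 idx=1 pred=N actual=T -> ctr[1]=2
Ev 9: PC=5 idx=1 pred=T actual=T -> ctr[1]=3
Ev 10: PC=0 idx=0 pred=T actual=N -> ctr[0]=2
Ev 11: PC=2 idx=0 pred=T actual=T -> ctr[0]=3

Answer: 3 3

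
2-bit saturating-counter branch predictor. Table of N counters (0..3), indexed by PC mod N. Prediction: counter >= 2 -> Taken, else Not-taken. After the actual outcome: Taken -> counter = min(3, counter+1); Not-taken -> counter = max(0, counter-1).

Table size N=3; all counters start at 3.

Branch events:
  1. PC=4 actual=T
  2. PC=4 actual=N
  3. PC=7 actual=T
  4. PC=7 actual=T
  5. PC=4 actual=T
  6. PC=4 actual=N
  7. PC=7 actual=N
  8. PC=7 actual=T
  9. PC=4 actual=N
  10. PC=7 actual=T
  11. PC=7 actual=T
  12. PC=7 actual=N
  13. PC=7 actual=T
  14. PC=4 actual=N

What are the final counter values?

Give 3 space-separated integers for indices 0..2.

Answer: 3 2 3

Derivation:
Ev 1: PC=4 idx=1 pred=T actual=T -> ctr[1]=3
Ev 2: PC=4 idx=1 pred=T actual=N -> ctr[1]=2
Ev 3: PC=7 idx=1 pred=T actual=T -> ctr[1]=3
Ev 4: PC=7 idx=1 pred=T actual=T -> ctr[1]=3
Ev 5: PC=4 idx=1 pred=T actual=T -> ctr[1]=3
Ev 6: PC=4 idx=1 pred=T actual=N -> ctr[1]=2
Ev 7: PC=7 idx=1 pred=T actual=N -> ctr[1]=1
Ev 8: PC=7 idx=1 pred=N actual=T -> ctr[1]=2
Ev 9: PC=4 idx=1 pred=T actual=N -> ctr[1]=1
Ev 10: PC=7 idx=1 pred=N actual=T -> ctr[1]=2
Ev 11: PC=7 idx=1 pred=T actual=T -> ctr[1]=3
Ev 12: PC=7 idx=1 pred=T actual=N -> ctr[1]=2
Ev 13: PC=7 idx=1 pred=T actual=T -> ctr[1]=3
Ev 14: PC=4 idx=1 pred=T actual=N -> ctr[1]=2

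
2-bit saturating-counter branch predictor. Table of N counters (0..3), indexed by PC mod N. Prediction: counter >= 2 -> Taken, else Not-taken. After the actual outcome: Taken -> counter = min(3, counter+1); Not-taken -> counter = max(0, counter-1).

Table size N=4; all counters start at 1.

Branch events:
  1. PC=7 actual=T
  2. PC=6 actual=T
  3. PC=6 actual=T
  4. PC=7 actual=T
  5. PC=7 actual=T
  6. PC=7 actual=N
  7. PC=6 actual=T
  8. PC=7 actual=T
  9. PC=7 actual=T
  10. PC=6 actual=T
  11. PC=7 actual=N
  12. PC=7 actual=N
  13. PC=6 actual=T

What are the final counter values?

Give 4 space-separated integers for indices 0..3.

Ev 1: PC=7 idx=3 pred=N actual=T -> ctr[3]=2
Ev 2: PC=6 idx=2 pred=N actual=T -> ctr[2]=2
Ev 3: PC=6 idx=2 pred=T actual=T -> ctr[2]=3
Ev 4: PC=7 idx=3 pred=T actual=T -> ctr[3]=3
Ev 5: PC=7 idx=3 pred=T actual=T -> ctr[3]=3
Ev 6: PC=7 idx=3 pred=T actual=N -> ctr[3]=2
Ev 7: PC=6 idx=2 pred=T actual=T -> ctr[2]=3
Ev 8: PC=7 idx=3 pred=T actual=T -> ctr[3]=3
Ev 9: PC=7 idx=3 pred=T actual=T -> ctr[3]=3
Ev 10: PC=6 idx=2 pred=T actual=T -> ctr[2]=3
Ev 11: PC=7 idx=3 pred=T actual=N -> ctr[3]=2
Ev 12: PC=7 idx=3 pred=T actual=N -> ctr[3]=1
Ev 13: PC=6 idx=2 pred=T actual=T -> ctr[2]=3

Answer: 1 1 3 1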